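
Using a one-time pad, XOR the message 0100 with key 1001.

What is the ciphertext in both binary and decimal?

Step 1: Write out the XOR operation bit by bit:
  Message: 0100
  Key:     1001
  XOR:     1101
Step 2: Convert to decimal: 1101 = 13.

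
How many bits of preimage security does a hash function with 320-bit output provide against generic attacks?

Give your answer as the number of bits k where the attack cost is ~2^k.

Step 1: The hash has a 320-bit output.
Step 2: Preimage resistance means: given a digest h(x), it should be infeasible to find any input that hashes to it.
With a 320-bit output there are 2^320 possible digests, so a generic brute-force preimage search costs about 2^320 evaluations.
Step 3: Security level = 320 bits.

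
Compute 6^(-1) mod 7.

Step 1: We need x such that 6 * x = 1 (mod 7).
Step 2: Using the extended Euclidean algorithm or trial:
  6 * 6 = 36 = 5 * 7 + 1.
Step 3: Since 36 mod 7 = 1, the inverse is x = 6.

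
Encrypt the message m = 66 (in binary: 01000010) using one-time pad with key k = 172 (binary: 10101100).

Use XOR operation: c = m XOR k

Step 1: Write out the XOR operation bit by bit:
  Message: 01000010
  Key:     10101100
  XOR:     11101110
Step 2: Convert to decimal: 11101110 = 238.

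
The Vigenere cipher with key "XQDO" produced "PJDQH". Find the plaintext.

Step 1: Extend key: XQDOX
Step 2: Decrypt each letter (c - k) mod 26:
  P(15) - X(23) = (15-23) mod 26 = 18 = S
  J(9) - Q(16) = (9-16) mod 26 = 19 = T
  D(3) - D(3) = (3-3) mod 26 = 0 = A
  Q(16) - O(14) = (16-14) mod 26 = 2 = C
  H(7) - X(23) = (7-23) mod 26 = 10 = K
Plaintext: STACK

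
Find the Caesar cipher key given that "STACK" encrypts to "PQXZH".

Step 1: Compare first letters: S (position 18) -> P (position 15).
Step 2: Shift = (15 - 18) mod 26 = 23.
The shift value is 23.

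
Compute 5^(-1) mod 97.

Step 1: We need x such that 5 * x = 1 (mod 97).
Step 2: Using the extended Euclidean algorithm or trial:
  5 * 39 = 195 = 2 * 97 + 1.
Step 3: Since 195 mod 97 = 1, the inverse is x = 39.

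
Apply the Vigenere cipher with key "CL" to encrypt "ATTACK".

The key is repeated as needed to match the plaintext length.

Step 1: Repeat key to match plaintext length:
  Plaintext: ATTACK
  Key:       CLCLCL
Step 2: Encrypt each letter:
  A(0) + C(2) = (0+2) mod 26 = 2 = C
  T(19) + L(11) = (19+11) mod 26 = 4 = E
  T(19) + C(2) = (19+2) mod 26 = 21 = V
  A(0) + L(11) = (0+11) mod 26 = 11 = L
  C(2) + C(2) = (2+2) mod 26 = 4 = E
  K(10) + L(11) = (10+11) mod 26 = 21 = V
Ciphertext: CEVLEV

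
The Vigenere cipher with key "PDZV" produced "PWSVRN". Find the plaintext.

Step 1: Extend key: PDZVPD
Step 2: Decrypt each letter (c - k) mod 26:
  P(15) - P(15) = (15-15) mod 26 = 0 = A
  W(22) - D(3) = (22-3) mod 26 = 19 = T
  S(18) - Z(25) = (18-25) mod 26 = 19 = T
  V(21) - V(21) = (21-21) mod 26 = 0 = A
  R(17) - P(15) = (17-15) mod 26 = 2 = C
  N(13) - D(3) = (13-3) mod 26 = 10 = K
Plaintext: ATTACK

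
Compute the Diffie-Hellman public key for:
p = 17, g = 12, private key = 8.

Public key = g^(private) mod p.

Step 1: A = g^a mod p = 12^8 mod 17.
  12^1 mod 17 = 12
  12^2 mod 17 = (12 * 12) mod 17 = 8
  12^3 mod 17 = (8 * 12) mod 17 = 11
  12^4 mod 17 = (11 * 12) mod 17 = 13
  12^5 mod 17 = (13 * 12) mod 17 = 3
  12^6 mod 17 = (3 * 12) mod 17 = 2
  12^7 mod 17 = (2 * 12) mod 17 = 7
  12^8 mod 17 = (7 * 12) mod 17 = 16
Result: A = 16.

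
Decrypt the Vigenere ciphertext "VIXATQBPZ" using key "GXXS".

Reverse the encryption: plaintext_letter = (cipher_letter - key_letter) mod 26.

Step 1: Extend key: GXXSGXXSG
Step 2: Decrypt each letter (c - k) mod 26:
  V(21) - G(6) = (21-6) mod 26 = 15 = P
  I(8) - X(23) = (8-23) mod 26 = 11 = L
  X(23) - X(23) = (23-23) mod 26 = 0 = A
  A(0) - S(18) = (0-18) mod 26 = 8 = I
  T(19) - G(6) = (19-6) mod 26 = 13 = N
  Q(16) - X(23) = (16-23) mod 26 = 19 = T
  B(1) - X(23) = (1-23) mod 26 = 4 = E
  P(15) - S(18) = (15-18) mod 26 = 23 = X
  Z(25) - G(6) = (25-6) mod 26 = 19 = T
Plaintext: PLAINTEXT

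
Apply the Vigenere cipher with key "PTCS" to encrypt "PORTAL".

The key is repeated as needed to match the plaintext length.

Step 1: Repeat key to match plaintext length:
  Plaintext: PORTAL
  Key:       PTCSPT
Step 2: Encrypt each letter:
  P(15) + P(15) = (15+15) mod 26 = 4 = E
  O(14) + T(19) = (14+19) mod 26 = 7 = H
  R(17) + C(2) = (17+2) mod 26 = 19 = T
  T(19) + S(18) = (19+18) mod 26 = 11 = L
  A(0) + P(15) = (0+15) mod 26 = 15 = P
  L(11) + T(19) = (11+19) mod 26 = 4 = E
Ciphertext: EHTLPE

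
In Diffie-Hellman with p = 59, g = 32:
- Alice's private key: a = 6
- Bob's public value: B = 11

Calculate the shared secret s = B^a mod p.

Step 1: s = B^a mod p = 11^6 mod 59.
  11^1 mod 59 = 11
  11^2 mod 59 = (11 * 11) mod 59 = 3
  11^3 mod 59 = (3 * 11) mod 59 = 33
  11^4 mod 59 = (33 * 11) mod 59 = 9
  11^5 mod 59 = (9 * 11) mod 59 = 40
  11^6 mod 59 = (40 * 11) mod 59 = 27
Result: shared secret = 27.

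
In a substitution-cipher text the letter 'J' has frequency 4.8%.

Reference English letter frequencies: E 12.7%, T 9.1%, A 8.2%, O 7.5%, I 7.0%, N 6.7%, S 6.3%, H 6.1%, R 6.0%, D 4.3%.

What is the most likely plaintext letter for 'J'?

Step 1: The observed frequency is 4.8%.
Step 2: Compare with English frequencies:
  E: 12.7% (difference: 7.9%)
  T: 9.1% (difference: 4.3%)
  A: 8.2% (difference: 3.4%)
  O: 7.5% (difference: 2.7%)
  I: 7.0% (difference: 2.2%)
  N: 6.7% (difference: 1.9%)
  S: 6.3% (difference: 1.5%)
  H: 6.1% (difference: 1.3%)
  R: 6.0% (difference: 1.2%)
  D: 4.3% (difference: 0.5%) <-- closest
Step 3: 'J' most likely represents 'D' (frequency 4.3%).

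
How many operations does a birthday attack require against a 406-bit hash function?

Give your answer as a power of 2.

Step 1: The birthday paradox gives collision probability ~50% after sqrt(2^n) = 2^(n/2) hashes.
Step 2: For 406-bit output: 2^(406/2) = 2^203.
Step 3: Approximately 2^203 hash computations needed.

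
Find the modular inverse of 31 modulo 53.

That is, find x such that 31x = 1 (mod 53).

Step 1: We need x such that 31 * x = 1 (mod 53).
Step 2: Using the extended Euclidean algorithm or trial:
  31 * 12 = 372 = 7 * 53 + 1.
Step 3: Since 372 mod 53 = 1, the inverse is x = 12.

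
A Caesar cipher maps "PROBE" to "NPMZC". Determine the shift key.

Step 1: Compare first letters: P (position 15) -> N (position 13).
Step 2: Shift = (13 - 15) mod 26 = 24.
The shift value is 24.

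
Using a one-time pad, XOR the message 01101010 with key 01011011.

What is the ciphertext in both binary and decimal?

Step 1: Write out the XOR operation bit by bit:
  Message: 01101010
  Key:     01011011
  XOR:     00110001
Step 2: Convert to decimal: 00110001 = 49.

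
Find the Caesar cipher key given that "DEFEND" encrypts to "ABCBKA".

Step 1: Compare first letters: D (position 3) -> A (position 0).
Step 2: Shift = (0 - 3) mod 26 = 23.
The shift value is 23.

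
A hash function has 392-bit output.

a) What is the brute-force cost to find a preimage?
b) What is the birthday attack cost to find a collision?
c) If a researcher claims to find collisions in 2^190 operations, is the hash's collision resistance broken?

Step 1: Preimage resistance requires brute-force of 2^392 operations.
Step 2: Collision resistance (birthday bound) = 2^(392/2) = 2^196.
Step 3: The claimed attack costs 2^190 operations.
Step 4: Since 2^190 < 2^196, the claimed attack beats the generic birthday bound, so collision resistance is broken.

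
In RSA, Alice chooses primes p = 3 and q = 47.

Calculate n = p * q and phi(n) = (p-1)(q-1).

Step 1: n = p * q = 3 * 47 = 141.
Step 2: phi(n) = (p-1)(q-1) = 2 * 46 = 92.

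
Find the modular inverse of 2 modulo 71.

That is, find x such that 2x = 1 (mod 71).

Step 1: We need x such that 2 * x = 1 (mod 71).
Step 2: Using the extended Euclidean algorithm or trial:
  2 * 36 = 72 = 1 * 71 + 1.
Step 3: Since 72 mod 71 = 1, the inverse is x = 36.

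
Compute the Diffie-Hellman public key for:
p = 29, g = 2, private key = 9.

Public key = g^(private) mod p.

Step 1: A = g^a mod p = 2^9 mod 29.
  2^1 mod 29 = 2
  2^2 mod 29 = (2 * 2) mod 29 = 4
  2^3 mod 29 = (4 * 2) mod 29 = 8
  2^4 mod 29 = (8 * 2) mod 29 = 16
  2^5 mod 29 = (16 * 2) mod 29 = 3
  2^6 mod 29 = (3 * 2) mod 29 = 6
  2^7 mod 29 = (6 * 2) mod 29 = 12
  2^8 mod 29 = (12 * 2) mod 29 = 24
  2^9 mod 29 = (24 * 2) mod 29 = 19
Result: A = 19.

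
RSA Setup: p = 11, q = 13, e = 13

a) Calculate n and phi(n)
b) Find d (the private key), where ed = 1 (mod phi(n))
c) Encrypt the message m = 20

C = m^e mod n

Step 1: n = 11 * 13 = 143.
Step 2: phi(n) = (11-1)(13-1) = 10 * 12 = 120.
Step 3: Find d = 13^(-1) mod 120 = 37.
  Verify: 13 * 37 = 481 = 1 (mod 120).
Step 4: C = 20^13 mod 143 = 124.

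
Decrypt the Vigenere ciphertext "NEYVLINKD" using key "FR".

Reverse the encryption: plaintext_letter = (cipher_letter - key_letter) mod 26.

Step 1: Extend key: FRFRFRFRF
Step 2: Decrypt each letter (c - k) mod 26:
  N(13) - F(5) = (13-5) mod 26 = 8 = I
  E(4) - R(17) = (4-17) mod 26 = 13 = N
  Y(24) - F(5) = (24-5) mod 26 = 19 = T
  V(21) - R(17) = (21-17) mod 26 = 4 = E
  L(11) - F(5) = (11-5) mod 26 = 6 = G
  I(8) - R(17) = (8-17) mod 26 = 17 = R
  N(13) - F(5) = (13-5) mod 26 = 8 = I
  K(10) - R(17) = (10-17) mod 26 = 19 = T
  D(3) - F(5) = (3-5) mod 26 = 24 = Y
Plaintext: INTEGRITY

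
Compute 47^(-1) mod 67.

Step 1: We need x such that 47 * x = 1 (mod 67).
Step 2: Using the extended Euclidean algorithm or trial:
  47 * 10 = 470 = 7 * 67 + 1.
Step 3: Since 470 mod 67 = 1, the inverse is x = 10.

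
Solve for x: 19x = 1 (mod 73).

Step 1: We need x such that 19 * x = 1 (mod 73).
Step 2: Using the extended Euclidean algorithm or trial:
  19 * 50 = 950 = 13 * 73 + 1.
Step 3: Since 950 mod 73 = 1, the inverse is x = 50.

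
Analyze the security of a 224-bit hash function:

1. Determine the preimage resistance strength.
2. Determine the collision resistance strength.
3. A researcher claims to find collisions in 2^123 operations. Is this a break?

Step 1: Preimage resistance requires brute-force of 2^224 operations.
Step 2: Collision resistance (birthday bound) = 2^(224/2) = 2^112.
Step 3: The claimed attack costs 2^123 operations.
Step 4: Since 2^123 >= 2^112, the claimed attack is no faster than the generic birthday attack, so this does not break collision resistance.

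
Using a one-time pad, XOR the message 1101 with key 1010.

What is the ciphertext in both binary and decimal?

Step 1: Write out the XOR operation bit by bit:
  Message: 1101
  Key:     1010
  XOR:     0111
Step 2: Convert to decimal: 0111 = 7.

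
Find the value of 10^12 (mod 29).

Step 1: Compute 10^12 mod 29 step by step, reducing modulo 29 at each step.
  10^1 mod 29 = 10
  10^2 mod 29 = (10 * 10) mod 29 = 13
  10^3 mod 29 = (13 * 10) mod 29 = 14
  10^4 mod 29 = (14 * 10) mod 29 = 24
  10^5 mod 29 = (24 * 10) mod 29 = 8
  10^6 mod 29 = (8 * 10) mod 29 = 22
  10^7 mod 29 = (22 * 10) mod 29 = 17
  10^8 mod 29 = (17 * 10) mod 29 = 25
  10^9 mod 29 = (25 * 10) mod 29 = 18
  10^10 mod 29 = (18 * 10) mod 29 = 6
  10^11 mod 29 = (6 * 10) mod 29 = 2
  10^12 mod 29 = (2 * 10) mod 29 = 20
Step 2: Result = 20.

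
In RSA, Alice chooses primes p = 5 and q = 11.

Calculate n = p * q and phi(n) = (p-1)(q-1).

Step 1: n = p * q = 5 * 11 = 55.
Step 2: phi(n) = (p-1)(q-1) = 4 * 10 = 40.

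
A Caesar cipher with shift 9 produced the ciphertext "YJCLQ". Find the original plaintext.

Step 1: Reverse the shift by subtracting 9 from each letter position.
  Y (position 24) -> position (24-9) mod 26 = 15 -> P
  J (position 9) -> position (9-9) mod 26 = 0 -> A
  C (position 2) -> position (2-9) mod 26 = 19 -> T
  L (position 11) -> position (11-9) mod 26 = 2 -> C
  Q (position 16) -> position (16-9) mod 26 = 7 -> H
Decrypted message: PATCH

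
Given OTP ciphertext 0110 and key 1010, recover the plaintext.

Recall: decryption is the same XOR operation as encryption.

Step 1: XOR ciphertext with key:
  Ciphertext: 0110
  Key:        1010
  XOR:        1100
Step 2: Plaintext = 1100 = 12 in decimal.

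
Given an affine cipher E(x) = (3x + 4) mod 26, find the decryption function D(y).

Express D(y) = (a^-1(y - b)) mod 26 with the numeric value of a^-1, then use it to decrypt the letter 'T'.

Step 1: Find a^-1, the modular inverse of 3 mod 26.
Step 2: We need 3 * a^-1 = 1 (mod 26).
Step 3: 3 * 9 = 27 = 1 * 26 + 1, so a^-1 = 9.
Step 4: D(y) = 9(y - 4) mod 26.
Step 5: Apply to 'T' (y = 19): D(19) = 9 * (19 - 4) mod 26 = 9 * 15 mod 26 = 5 -> 'F'.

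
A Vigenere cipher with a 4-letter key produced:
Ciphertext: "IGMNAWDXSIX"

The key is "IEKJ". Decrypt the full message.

Step 1: Key 'IEKJ' has length 4. Extended key: IEKJIEKJIEK
Step 2: Decrypt each position:
  I(8) - I(8) = 0 = A
  G(6) - E(4) = 2 = C
  M(12) - K(10) = 2 = C
  N(13) - J(9) = 4 = E
  A(0) - I(8) = 18 = S
  W(22) - E(4) = 18 = S
  D(3) - K(10) = 19 = T
  X(23) - J(9) = 14 = O
  S(18) - I(8) = 10 = K
  I(8) - E(4) = 4 = E
  X(23) - K(10) = 13 = N
Plaintext: ACCESSTOKEN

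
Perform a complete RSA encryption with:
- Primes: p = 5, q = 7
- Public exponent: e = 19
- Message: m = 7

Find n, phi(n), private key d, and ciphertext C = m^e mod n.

Step 1: n = 5 * 7 = 35.
Step 2: phi(n) = (5-1)(7-1) = 4 * 6 = 24.
Step 3: Find d = 19^(-1) mod 24 = 19.
  Verify: 19 * 19 = 361 = 1 (mod 24).
Step 4: C = 7^19 mod 35 = 28.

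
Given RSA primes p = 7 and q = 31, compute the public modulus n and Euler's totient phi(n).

Step 1: n = p * q = 7 * 31 = 217.
Step 2: phi(n) = (p-1)(q-1) = 6 * 30 = 180.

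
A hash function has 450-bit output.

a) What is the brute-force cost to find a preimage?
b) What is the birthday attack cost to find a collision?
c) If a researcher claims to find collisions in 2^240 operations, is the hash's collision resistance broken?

Step 1: Preimage resistance requires brute-force of 2^450 operations.
Step 2: Collision resistance (birthday bound) = 2^(450/2) = 2^225.
Step 3: The claimed attack costs 2^240 operations.
Step 4: Since 2^240 >= 2^225, the claimed attack is no faster than the generic birthday attack, so this does not break collision resistance.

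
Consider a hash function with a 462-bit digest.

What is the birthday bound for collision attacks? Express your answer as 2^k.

Step 1: The birthday paradox gives collision probability ~50% after sqrt(2^n) = 2^(n/2) hashes.
Step 2: For 462-bit output: 2^(462/2) = 2^231.
Step 3: Approximately 2^231 hash computations needed.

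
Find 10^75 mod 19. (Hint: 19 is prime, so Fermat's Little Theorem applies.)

Step 1: Since 19 is prime, by Fermat's Little Theorem: 10^18 = 1 (mod 19).
Step 2: Reduce exponent: 75 mod 18 = 3.
Step 3: So 10^75 = 10^3 (mod 19).
Step 4: 10^3 mod 19 = 12.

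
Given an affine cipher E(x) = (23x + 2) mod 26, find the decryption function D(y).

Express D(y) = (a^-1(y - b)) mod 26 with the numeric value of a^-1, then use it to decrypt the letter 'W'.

Step 1: Find a^-1, the modular inverse of 23 mod 26.
Step 2: We need 23 * a^-1 = 1 (mod 26).
Step 3: 23 * 17 = 391 = 15 * 26 + 1, so a^-1 = 17.
Step 4: D(y) = 17(y - 2) mod 26.
Step 5: Apply to 'W' (y = 22): D(22) = 17 * (22 - 2) mod 26 = 17 * 20 mod 26 = 2 -> 'C'.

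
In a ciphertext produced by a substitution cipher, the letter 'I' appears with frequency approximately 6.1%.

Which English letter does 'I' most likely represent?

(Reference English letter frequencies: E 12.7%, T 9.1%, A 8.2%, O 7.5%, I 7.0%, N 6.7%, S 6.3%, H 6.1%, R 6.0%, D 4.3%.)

Step 1: The observed frequency is 6.1%.
Step 2: Compare with English frequencies:
  E: 12.7% (difference: 6.6%)
  T: 9.1% (difference: 3.0%)
  A: 8.2% (difference: 2.1%)
  O: 7.5% (difference: 1.4%)
  I: 7.0% (difference: 0.9%)
  N: 6.7% (difference: 0.6%)
  S: 6.3% (difference: 0.2%)
  H: 6.1% (difference: 0.0%) <-- closest
  R: 6.0% (difference: 0.1%)
  D: 4.3% (difference: 1.8%)
Step 3: 'I' most likely represents 'H' (frequency 6.1%).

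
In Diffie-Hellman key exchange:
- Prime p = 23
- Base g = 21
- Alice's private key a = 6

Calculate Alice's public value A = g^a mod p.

Step 1: A = g^a mod p = 21^6 mod 23.
  21^1 mod 23 = 21
  21^2 mod 23 = (21 * 21) mod 23 = 4
  21^3 mod 23 = (4 * 21) mod 23 = 15
  21^4 mod 23 = (15 * 21) mod 23 = 16
  21^5 mod 23 = (16 * 21) mod 23 = 14
  21^6 mod 23 = (14 * 21) mod 23 = 18
Result: A = 18.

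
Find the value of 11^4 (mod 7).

Step 1: Compute 11^4 mod 7 step by step, reducing modulo 7 at each step.
  11^1 mod 7 = 4
  11^2 mod 7 = (4 * 11) mod 7 = 2
  11^3 mod 7 = (2 * 11) mod 7 = 1
  11^4 mod 7 = (1 * 11) mod 7 = 4
Step 2: Result = 4.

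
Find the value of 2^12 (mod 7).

Step 1: Compute 2^12 mod 7 step by step, reducing modulo 7 at each step.
  2^1 mod 7 = 2
  2^2 mod 7 = (2 * 2) mod 7 = 4
  2^3 mod 7 = (4 * 2) mod 7 = 1
  2^4 mod 7 = (1 * 2) mod 7 = 2
  2^5 mod 7 = (2 * 2) mod 7 = 4
  2^6 mod 7 = (4 * 2) mod 7 = 1
  2^7 mod 7 = (1 * 2) mod 7 = 2
  2^8 mod 7 = (2 * 2) mod 7 = 4
  2^9 mod 7 = (4 * 2) mod 7 = 1
  2^10 mod 7 = (1 * 2) mod 7 = 2
  2^11 mod 7 = (2 * 2) mod 7 = 4
  2^12 mod 7 = (4 * 2) mod 7 = 1
Step 2: Result = 1.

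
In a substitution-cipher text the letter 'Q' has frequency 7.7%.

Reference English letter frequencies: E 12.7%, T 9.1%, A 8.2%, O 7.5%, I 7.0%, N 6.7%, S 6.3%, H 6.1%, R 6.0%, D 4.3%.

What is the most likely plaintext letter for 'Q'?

Step 1: The observed frequency is 7.7%.
Step 2: Compare with English frequencies:
  E: 12.7% (difference: 5.0%)
  T: 9.1% (difference: 1.4%)
  A: 8.2% (difference: 0.5%)
  O: 7.5% (difference: 0.2%) <-- closest
  I: 7.0% (difference: 0.7%)
  N: 6.7% (difference: 1.0%)
  S: 6.3% (difference: 1.4%)
  H: 6.1% (difference: 1.6%)
  R: 6.0% (difference: 1.7%)
  D: 4.3% (difference: 3.4%)
Step 3: 'Q' most likely represents 'O' (frequency 7.5%).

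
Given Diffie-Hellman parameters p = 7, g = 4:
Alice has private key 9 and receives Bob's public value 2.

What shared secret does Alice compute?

Step 1: s = B^a mod p = 2^9 mod 7.
  2^1 mod 7 = 2
  2^2 mod 7 = (2 * 2) mod 7 = 4
  2^3 mod 7 = (4 * 2) mod 7 = 1
  2^4 mod 7 = (1 * 2) mod 7 = 2
  2^5 mod 7 = (2 * 2) mod 7 = 4
  2^6 mod 7 = (4 * 2) mod 7 = 1
  2^7 mod 7 = (1 * 2) mod 7 = 2
  2^8 mod 7 = (2 * 2) mod 7 = 4
  2^9 mod 7 = (4 * 2) mod 7 = 1
Result: shared secret = 1.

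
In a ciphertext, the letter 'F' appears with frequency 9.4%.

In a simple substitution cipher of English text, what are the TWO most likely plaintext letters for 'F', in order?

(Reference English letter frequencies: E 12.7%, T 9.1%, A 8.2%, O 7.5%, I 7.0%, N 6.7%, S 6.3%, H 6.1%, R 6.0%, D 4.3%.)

Step 1: Observed frequency of 'F' is 9.4%.
Step 2: Compute distances to each reference frequency and sort:
  T (9.1%): difference = 0.3% <-- BEST
  A (8.2%): difference = 1.2% <-- RUNNER-UP
  O (7.5%): difference = 1.9%
  I (7.0%): difference = 2.4%
  N (6.7%): difference = 2.7%
Step 3: Most likely is 'T' (9.1%, diff 0.3%); second most likely is 'A' (8.2%, diff 1.2%).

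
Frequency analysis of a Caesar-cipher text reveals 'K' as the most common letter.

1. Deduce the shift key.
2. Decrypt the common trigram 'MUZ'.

Step 1: In English, 'E' is the most frequent letter (12.7%).
Step 2: The most frequent ciphertext letter is 'K' (position 10).
Step 3: Shift = (10 - 4) mod 26 = 6.
Step 4: Decrypt 'MUZ' by shifting back 6:
  M -> G
  U -> O
  Z -> T
Step 5: 'MUZ' decrypts to 'GOT'.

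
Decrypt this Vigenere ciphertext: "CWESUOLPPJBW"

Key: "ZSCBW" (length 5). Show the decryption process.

Step 1: Key 'ZSCBW' has length 5. Extended key: ZSCBWZSCBWZS
Step 2: Decrypt each position:
  C(2) - Z(25) = 3 = D
  W(22) - S(18) = 4 = E
  E(4) - C(2) = 2 = C
  S(18) - B(1) = 17 = R
  U(20) - W(22) = 24 = Y
  O(14) - Z(25) = 15 = P
  L(11) - S(18) = 19 = T
  P(15) - C(2) = 13 = N
  P(15) - B(1) = 14 = O
  J(9) - W(22) = 13 = N
  B(1) - Z(25) = 2 = C
  W(22) - S(18) = 4 = E
Plaintext: DECRYPTNONCE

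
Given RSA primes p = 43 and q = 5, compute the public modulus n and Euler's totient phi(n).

Step 1: n = p * q = 43 * 5 = 215.
Step 2: phi(n) = (p-1)(q-1) = 42 * 4 = 168.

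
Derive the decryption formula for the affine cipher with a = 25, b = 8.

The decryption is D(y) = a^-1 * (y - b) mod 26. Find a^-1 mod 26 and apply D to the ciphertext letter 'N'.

Step 1: Find a^-1, the modular inverse of 25 mod 26.
Step 2: We need 25 * a^-1 = 1 (mod 26).
Step 3: 25 * 25 = 625 = 24 * 26 + 1, so a^-1 = 25.
Step 4: D(y) = 25(y - 8) mod 26.
Step 5: Apply to 'N' (y = 13): D(13) = 25 * (13 - 8) mod 26 = 25 * 5 mod 26 = 21 -> 'V'.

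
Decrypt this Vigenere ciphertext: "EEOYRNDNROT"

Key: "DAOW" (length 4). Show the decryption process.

Step 1: Key 'DAOW' has length 4. Extended key: DAOWDAOWDAO
Step 2: Decrypt each position:
  E(4) - D(3) = 1 = B
  E(4) - A(0) = 4 = E
  O(14) - O(14) = 0 = A
  Y(24) - W(22) = 2 = C
  R(17) - D(3) = 14 = O
  N(13) - A(0) = 13 = N
  D(3) - O(14) = 15 = P
  N(13) - W(22) = 17 = R
  R(17) - D(3) = 14 = O
  O(14) - A(0) = 14 = O
  T(19) - O(14) = 5 = F
Plaintext: BEACONPROOF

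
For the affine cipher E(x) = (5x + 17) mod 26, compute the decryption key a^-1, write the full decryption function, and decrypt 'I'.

Step 1: Find a^-1, the modular inverse of 5 mod 26.
Step 2: We need 5 * a^-1 = 1 (mod 26).
Step 3: 5 * 21 = 105 = 4 * 26 + 1, so a^-1 = 21.
Step 4: D(y) = 21(y - 17) mod 26.
Step 5: Apply to 'I' (y = 8): D(8) = 21 * (8 - 17) mod 26 = 21 * -9 mod 26 = 19 -> 'T'.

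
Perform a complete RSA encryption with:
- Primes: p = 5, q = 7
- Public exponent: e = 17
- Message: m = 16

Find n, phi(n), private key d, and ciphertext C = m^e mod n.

Step 1: n = 5 * 7 = 35.
Step 2: phi(n) = (5-1)(7-1) = 4 * 6 = 24.
Step 3: Find d = 17^(-1) mod 24 = 17.
  Verify: 17 * 17 = 289 = 1 (mod 24).
Step 4: C = 16^17 mod 35 = 11.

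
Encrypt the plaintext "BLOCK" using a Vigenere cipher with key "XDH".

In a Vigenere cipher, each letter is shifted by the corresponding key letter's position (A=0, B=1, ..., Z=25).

Step 1: Repeat key to match plaintext length:
  Plaintext: BLOCK
  Key:       XDHXD
Step 2: Encrypt each letter:
  B(1) + X(23) = (1+23) mod 26 = 24 = Y
  L(11) + D(3) = (11+3) mod 26 = 14 = O
  O(14) + H(7) = (14+7) mod 26 = 21 = V
  C(2) + X(23) = (2+23) mod 26 = 25 = Z
  K(10) + D(3) = (10+3) mod 26 = 13 = N
Ciphertext: YOVZN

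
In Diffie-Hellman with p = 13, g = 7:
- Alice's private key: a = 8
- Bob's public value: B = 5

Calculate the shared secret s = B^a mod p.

Step 1: s = B^a mod p = 5^8 mod 13.
  5^1 mod 13 = 5
  5^2 mod 13 = (5 * 5) mod 13 = 12
  5^3 mod 13 = (12 * 5) mod 13 = 8
  5^4 mod 13 = (8 * 5) mod 13 = 1
  5^5 mod 13 = (1 * 5) mod 13 = 5
  5^6 mod 13 = (5 * 5) mod 13 = 12
  5^7 mod 13 = (12 * 5) mod 13 = 8
  5^8 mod 13 = (8 * 5) mod 13 = 1
Result: shared secret = 1.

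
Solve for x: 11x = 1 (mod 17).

Step 1: We need x such that 11 * x = 1 (mod 17).
Step 2: Using the extended Euclidean algorithm or trial:
  11 * 14 = 154 = 9 * 17 + 1.
Step 3: Since 154 mod 17 = 1, the inverse is x = 14.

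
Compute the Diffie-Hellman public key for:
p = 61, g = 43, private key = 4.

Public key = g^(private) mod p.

Step 1: A = g^a mod p = 43^4 mod 61.
  43^1 mod 61 = 43
  43^2 mod 61 = (43 * 43) mod 61 = 19
  43^3 mod 61 = (19 * 43) mod 61 = 24
  43^4 mod 61 = (24 * 43) mod 61 = 56
Result: A = 56.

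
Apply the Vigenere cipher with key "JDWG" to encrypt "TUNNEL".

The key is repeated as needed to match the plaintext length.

Step 1: Repeat key to match plaintext length:
  Plaintext: TUNNEL
  Key:       JDWGJD
Step 2: Encrypt each letter:
  T(19) + J(9) = (19+9) mod 26 = 2 = C
  U(20) + D(3) = (20+3) mod 26 = 23 = X
  N(13) + W(22) = (13+22) mod 26 = 9 = J
  N(13) + G(6) = (13+6) mod 26 = 19 = T
  E(4) + J(9) = (4+9) mod 26 = 13 = N
  L(11) + D(3) = (11+3) mod 26 = 14 = O
Ciphertext: CXJTNO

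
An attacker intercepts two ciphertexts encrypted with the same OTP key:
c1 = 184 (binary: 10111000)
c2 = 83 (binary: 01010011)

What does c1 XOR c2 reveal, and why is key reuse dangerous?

Step 1: c1 XOR c2 = (m1 XOR k) XOR (m2 XOR k).
Step 2: By XOR associativity/commutativity: = m1 XOR m2 XOR k XOR k = m1 XOR m2.
Step 3: 10111000 XOR 01010011 = 11101011 = 235.
Step 4: The key cancels out! An attacker learns m1 XOR m2 = 235, revealing the relationship between plaintexts.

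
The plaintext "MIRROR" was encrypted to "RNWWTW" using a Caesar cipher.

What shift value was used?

Step 1: Compare first letters: M (position 12) -> R (position 17).
Step 2: Shift = (17 - 12) mod 26 = 5.
The shift value is 5.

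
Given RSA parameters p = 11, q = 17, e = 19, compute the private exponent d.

Step 1: n = 11 * 17 = 187.
Step 2: phi(n) = 10 * 16 = 160.
Step 3: Find d such that 19 * d = 1 (mod 160).
Step 4: d = 19^(-1) mod 160 = 59.
Verification: 19 * 59 = 1121 = 7 * 160 + 1.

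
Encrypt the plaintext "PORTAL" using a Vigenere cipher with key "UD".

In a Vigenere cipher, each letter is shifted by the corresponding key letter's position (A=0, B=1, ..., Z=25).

Step 1: Repeat key to match plaintext length:
  Plaintext: PORTAL
  Key:       UDUDUD
Step 2: Encrypt each letter:
  P(15) + U(20) = (15+20) mod 26 = 9 = J
  O(14) + D(3) = (14+3) mod 26 = 17 = R
  R(17) + U(20) = (17+20) mod 26 = 11 = L
  T(19) + D(3) = (19+3) mod 26 = 22 = W
  A(0) + U(20) = (0+20) mod 26 = 20 = U
  L(11) + D(3) = (11+3) mod 26 = 14 = O
Ciphertext: JRLWUO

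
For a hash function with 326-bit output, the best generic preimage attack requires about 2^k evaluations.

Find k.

Step 1: The hash has a 326-bit output.
Step 2: Preimage resistance means: given a digest h(x), it should be infeasible to find any input that hashes to it.
With a 326-bit output there are 2^326 possible digests, so a generic brute-force preimage search costs about 2^326 evaluations.
Step 3: Security level = 326 bits.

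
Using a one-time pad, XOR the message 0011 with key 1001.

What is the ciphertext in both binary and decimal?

Step 1: Write out the XOR operation bit by bit:
  Message: 0011
  Key:     1001
  XOR:     1010
Step 2: Convert to decimal: 1010 = 10.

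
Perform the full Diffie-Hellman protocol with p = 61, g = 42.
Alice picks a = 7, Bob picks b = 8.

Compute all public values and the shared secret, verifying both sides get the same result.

Step 1: A = g^a mod p = 42^7 mod 61 = 57.
Step 2: B = g^b mod p = 42^8 mod 61 = 15.
Step 3: Alice computes s = B^a mod p = 15^7 mod 61 = 22.
Step 4: Bob computes s = A^b mod p = 57^8 mod 61 = 22.
Both sides agree: shared secret = 22.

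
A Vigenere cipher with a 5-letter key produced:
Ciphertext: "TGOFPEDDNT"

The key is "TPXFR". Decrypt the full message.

Step 1: Key 'TPXFR' has length 5. Extended key: TPXFRTPXFR
Step 2: Decrypt each position:
  T(19) - T(19) = 0 = A
  G(6) - P(15) = 17 = R
  O(14) - X(23) = 17 = R
  F(5) - F(5) = 0 = A
  P(15) - R(17) = 24 = Y
  E(4) - T(19) = 11 = L
  D(3) - P(15) = 14 = O
  D(3) - X(23) = 6 = G
  N(13) - F(5) = 8 = I
  T(19) - R(17) = 2 = C
Plaintext: ARRAYLOGIC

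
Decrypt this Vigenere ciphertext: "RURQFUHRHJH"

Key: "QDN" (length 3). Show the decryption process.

Step 1: Key 'QDN' has length 3. Extended key: QDNQDNQDNQD
Step 2: Decrypt each position:
  R(17) - Q(16) = 1 = B
  U(20) - D(3) = 17 = R
  R(17) - N(13) = 4 = E
  Q(16) - Q(16) = 0 = A
  F(5) - D(3) = 2 = C
  U(20) - N(13) = 7 = H
  H(7) - Q(16) = 17 = R
  R(17) - D(3) = 14 = O
  H(7) - N(13) = 20 = U
  J(9) - Q(16) = 19 = T
  H(7) - D(3) = 4 = E
Plaintext: BREACHROUTE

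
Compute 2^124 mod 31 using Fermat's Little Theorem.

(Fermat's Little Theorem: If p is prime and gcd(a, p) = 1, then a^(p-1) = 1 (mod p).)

Step 1: Since 31 is prime, by Fermat's Little Theorem: 2^30 = 1 (mod 31).
Step 2: Reduce exponent: 124 mod 30 = 4.
Step 3: So 2^124 = 2^4 (mod 31).
Step 4: 2^4 mod 31 = 16.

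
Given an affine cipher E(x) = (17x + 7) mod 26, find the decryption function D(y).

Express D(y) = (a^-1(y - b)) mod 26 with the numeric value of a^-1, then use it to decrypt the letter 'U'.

Step 1: Find a^-1, the modular inverse of 17 mod 26.
Step 2: We need 17 * a^-1 = 1 (mod 26).
Step 3: 17 * 23 = 391 = 15 * 26 + 1, so a^-1 = 23.
Step 4: D(y) = 23(y - 7) mod 26.
Step 5: Apply to 'U' (y = 20): D(20) = 23 * (20 - 7) mod 26 = 23 * 13 mod 26 = 13 -> 'N'.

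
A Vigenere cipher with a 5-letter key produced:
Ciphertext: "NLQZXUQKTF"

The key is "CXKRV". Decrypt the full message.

Step 1: Key 'CXKRV' has length 5. Extended key: CXKRVCXKRV
Step 2: Decrypt each position:
  N(13) - C(2) = 11 = L
  L(11) - X(23) = 14 = O
  Q(16) - K(10) = 6 = G
  Z(25) - R(17) = 8 = I
  X(23) - V(21) = 2 = C
  U(20) - C(2) = 18 = S
  Q(16) - X(23) = 19 = T
  K(10) - K(10) = 0 = A
  T(19) - R(17) = 2 = C
  F(5) - V(21) = 10 = K
Plaintext: LOGICSTACK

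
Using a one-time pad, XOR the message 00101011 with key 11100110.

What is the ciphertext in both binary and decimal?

Step 1: Write out the XOR operation bit by bit:
  Message: 00101011
  Key:     11100110
  XOR:     11001101
Step 2: Convert to decimal: 11001101 = 205.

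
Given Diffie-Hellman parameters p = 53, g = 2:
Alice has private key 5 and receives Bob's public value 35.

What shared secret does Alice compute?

Step 1: s = B^a mod p = 35^5 mod 53.
  35^1 mod 53 = 35
  35^2 mod 53 = (35 * 35) mod 53 = 6
  35^3 mod 53 = (6 * 35) mod 53 = 51
  35^4 mod 53 = (51 * 35) mod 53 = 36
  35^5 mod 53 = (36 * 35) mod 53 = 41
Result: shared secret = 41.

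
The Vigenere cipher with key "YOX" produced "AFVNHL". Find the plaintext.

Step 1: Extend key: YOXYOX
Step 2: Decrypt each letter (c - k) mod 26:
  A(0) - Y(24) = (0-24) mod 26 = 2 = C
  F(5) - O(14) = (5-14) mod 26 = 17 = R
  V(21) - X(23) = (21-23) mod 26 = 24 = Y
  N(13) - Y(24) = (13-24) mod 26 = 15 = P
  H(7) - O(14) = (7-14) mod 26 = 19 = T
  L(11) - X(23) = (11-23) mod 26 = 14 = O
Plaintext: CRYPTO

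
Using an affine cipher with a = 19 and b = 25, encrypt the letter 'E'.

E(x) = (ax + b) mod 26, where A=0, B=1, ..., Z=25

Step 1: Convert 'E' to number: x = 4.
Step 2: E(4) = (19 * 4 + 25) mod 26 = 101 mod 26 = 23.
Step 3: Convert 23 back to letter: X.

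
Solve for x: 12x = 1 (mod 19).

Step 1: We need x such that 12 * x = 1 (mod 19).
Step 2: Using the extended Euclidean algorithm or trial:
  12 * 8 = 96 = 5 * 19 + 1.
Step 3: Since 96 mod 19 = 1, the inverse is x = 8.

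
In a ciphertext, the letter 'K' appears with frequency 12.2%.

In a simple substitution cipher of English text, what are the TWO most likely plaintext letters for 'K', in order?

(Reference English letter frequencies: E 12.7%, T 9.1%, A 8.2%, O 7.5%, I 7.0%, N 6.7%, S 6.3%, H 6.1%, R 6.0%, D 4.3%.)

Step 1: Observed frequency of 'K' is 12.2%.
Step 2: Compute distances to each reference frequency and sort:
  E (12.7%): difference = 0.5% <-- BEST
  T (9.1%): difference = 3.1% <-- RUNNER-UP
  A (8.2%): difference = 4.0%
  O (7.5%): difference = 4.7%
  I (7.0%): difference = 5.2%
Step 3: Most likely is 'E' (12.7%, diff 0.5%); second most likely is 'T' (9.1%, diff 3.1%).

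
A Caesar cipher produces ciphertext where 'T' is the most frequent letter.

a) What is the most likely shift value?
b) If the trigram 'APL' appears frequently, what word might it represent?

Step 1: In English, 'E' is the most frequent letter (12.7%).
Step 2: The most frequent ciphertext letter is 'T' (position 19).
Step 3: Shift = (19 - 4) mod 26 = 15.
Step 4: Decrypt 'APL' by shifting back 15:
  A -> L
  P -> A
  L -> W
Step 5: 'APL' decrypts to 'LAW'.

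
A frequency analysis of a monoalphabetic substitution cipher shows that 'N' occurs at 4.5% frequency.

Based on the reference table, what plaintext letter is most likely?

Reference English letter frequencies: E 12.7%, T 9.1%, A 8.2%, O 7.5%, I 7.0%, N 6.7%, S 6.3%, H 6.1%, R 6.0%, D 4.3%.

Step 1: The observed frequency is 4.5%.
Step 2: Compare with English frequencies:
  E: 12.7% (difference: 8.2%)
  T: 9.1% (difference: 4.6%)
  A: 8.2% (difference: 3.7%)
  O: 7.5% (difference: 3.0%)
  I: 7.0% (difference: 2.5%)
  N: 6.7% (difference: 2.2%)
  S: 6.3% (difference: 1.8%)
  H: 6.1% (difference: 1.6%)
  R: 6.0% (difference: 1.5%)
  D: 4.3% (difference: 0.2%) <-- closest
Step 3: 'N' most likely represents 'D' (frequency 4.3%).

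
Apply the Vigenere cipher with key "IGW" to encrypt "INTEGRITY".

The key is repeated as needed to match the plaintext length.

Step 1: Repeat key to match plaintext length:
  Plaintext: INTEGRITY
  Key:       IGWIGWIGW
Step 2: Encrypt each letter:
  I(8) + I(8) = (8+8) mod 26 = 16 = Q
  N(13) + G(6) = (13+6) mod 26 = 19 = T
  T(19) + W(22) = (19+22) mod 26 = 15 = P
  E(4) + I(8) = (4+8) mod 26 = 12 = M
  G(6) + G(6) = (6+6) mod 26 = 12 = M
  R(17) + W(22) = (17+22) mod 26 = 13 = N
  I(8) + I(8) = (8+8) mod 26 = 16 = Q
  T(19) + G(6) = (19+6) mod 26 = 25 = Z
  Y(24) + W(22) = (24+22) mod 26 = 20 = U
Ciphertext: QTPMMNQZU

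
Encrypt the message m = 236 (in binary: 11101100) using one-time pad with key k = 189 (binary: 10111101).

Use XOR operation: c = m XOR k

Step 1: Write out the XOR operation bit by bit:
  Message: 11101100
  Key:     10111101
  XOR:     01010001
Step 2: Convert to decimal: 01010001 = 81.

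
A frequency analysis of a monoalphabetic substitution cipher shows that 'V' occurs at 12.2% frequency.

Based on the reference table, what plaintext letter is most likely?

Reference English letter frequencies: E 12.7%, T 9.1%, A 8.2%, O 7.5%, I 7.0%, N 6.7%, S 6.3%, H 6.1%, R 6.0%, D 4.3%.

Step 1: The observed frequency is 12.2%.
Step 2: Compare with English frequencies:
  E: 12.7% (difference: 0.5%) <-- closest
  T: 9.1% (difference: 3.1%)
  A: 8.2% (difference: 4.0%)
  O: 7.5% (difference: 4.7%)
  I: 7.0% (difference: 5.2%)
  N: 6.7% (difference: 5.5%)
  S: 6.3% (difference: 5.9%)
  H: 6.1% (difference: 6.1%)
  R: 6.0% (difference: 6.2%)
  D: 4.3% (difference: 7.9%)
Step 3: 'V' most likely represents 'E' (frequency 12.7%).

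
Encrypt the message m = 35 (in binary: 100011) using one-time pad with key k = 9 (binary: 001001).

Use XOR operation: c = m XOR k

Step 1: Write out the XOR operation bit by bit:
  Message: 100011
  Key:     001001
  XOR:     101010
Step 2: Convert to decimal: 101010 = 42.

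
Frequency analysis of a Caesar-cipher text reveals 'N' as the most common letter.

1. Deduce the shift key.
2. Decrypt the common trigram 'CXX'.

Step 1: In English, 'E' is the most frequent letter (12.7%).
Step 2: The most frequent ciphertext letter is 'N' (position 13).
Step 3: Shift = (13 - 4) mod 26 = 9.
Step 4: Decrypt 'CXX' by shifting back 9:
  C -> T
  X -> O
  X -> O
Step 5: 'CXX' decrypts to 'TOO'.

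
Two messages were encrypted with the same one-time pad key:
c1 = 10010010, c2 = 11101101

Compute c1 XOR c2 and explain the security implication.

Step 1: c1 XOR c2 = (m1 XOR k) XOR (m2 XOR k).
Step 2: By XOR associativity/commutativity: = m1 XOR m2 XOR k XOR k = m1 XOR m2.
Step 3: 10010010 XOR 11101101 = 01111111 = 127.
Step 4: The key cancels out! An attacker learns m1 XOR m2 = 127, revealing the relationship between plaintexts.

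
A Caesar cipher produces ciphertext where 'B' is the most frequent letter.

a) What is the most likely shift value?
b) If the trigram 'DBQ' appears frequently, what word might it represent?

Step 1: In English, 'E' is the most frequent letter (12.7%).
Step 2: The most frequent ciphertext letter is 'B' (position 1).
Step 3: Shift = (1 - 4) mod 26 = 23.
Step 4: Decrypt 'DBQ' by shifting back 23:
  D -> G
  B -> E
  Q -> T
Step 5: 'DBQ' decrypts to 'GET'.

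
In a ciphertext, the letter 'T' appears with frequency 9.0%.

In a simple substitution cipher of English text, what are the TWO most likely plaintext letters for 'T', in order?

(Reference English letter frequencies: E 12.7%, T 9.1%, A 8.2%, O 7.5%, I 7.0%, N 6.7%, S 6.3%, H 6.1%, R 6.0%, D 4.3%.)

Step 1: Observed frequency of 'T' is 9.0%.
Step 2: Compute distances to each reference frequency and sort:
  T (9.1%): difference = 0.1% <-- BEST
  A (8.2%): difference = 0.8% <-- RUNNER-UP
  O (7.5%): difference = 1.5%
  I (7.0%): difference = 2.0%
  N (6.7%): difference = 2.3%
Step 3: Most likely is 'T' (9.1%, diff 0.1%); second most likely is 'A' (8.2%, diff 0.8%).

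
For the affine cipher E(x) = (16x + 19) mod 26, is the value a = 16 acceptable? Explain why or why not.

Step 1: Compute gcd(16, 26).
Step 2: gcd(16, 26) = 2.
Since gcd = 2 != 1, 16 shares a common factor with 26, so it cannot be used.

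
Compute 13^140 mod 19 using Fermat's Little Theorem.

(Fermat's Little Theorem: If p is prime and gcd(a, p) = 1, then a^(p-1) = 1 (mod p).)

Step 1: Since 19 is prime, by Fermat's Little Theorem: 13^18 = 1 (mod 19).
Step 2: Reduce exponent: 140 mod 18 = 14.
Step 3: So 13^140 = 13^14 (mod 19).
Step 4: 13^14 mod 19 = 5.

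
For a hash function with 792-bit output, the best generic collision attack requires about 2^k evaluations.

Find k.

Step 1: The hash has a 792-bit output.
Step 2: Collision resistance means it should be infeasible to find any x != y with h(x) = h(y).
By the birthday bound, a generic collision search succeeds after about sqrt(2^792) = 2^(792/2) = 2^396 evaluations.
Step 3: Security level = 396 bits.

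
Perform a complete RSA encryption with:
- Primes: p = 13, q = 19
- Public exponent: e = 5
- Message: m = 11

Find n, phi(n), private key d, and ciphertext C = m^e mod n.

Step 1: n = 13 * 19 = 247.
Step 2: phi(n) = (13-1)(19-1) = 12 * 18 = 216.
Step 3: Find d = 5^(-1) mod 216 = 173.
  Verify: 5 * 173 = 865 = 1 (mod 216).
Step 4: C = 11^5 mod 247 = 7.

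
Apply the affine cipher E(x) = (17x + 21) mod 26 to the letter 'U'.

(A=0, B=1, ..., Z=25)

Step 1: Convert 'U' to number: x = 20.
Step 2: E(20) = (17 * 20 + 21) mod 26 = 361 mod 26 = 23.
Step 3: Convert 23 back to letter: X.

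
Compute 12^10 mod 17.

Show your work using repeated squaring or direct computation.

Step 1: Compute 12^10 mod 17 step by step, reducing modulo 17 at each step.
  12^1 mod 17 = 12
  12^2 mod 17 = (12 * 12) mod 17 = 8
  12^3 mod 17 = (8 * 12) mod 17 = 11
  12^4 mod 17 = (11 * 12) mod 17 = 13
  12^5 mod 17 = (13 * 12) mod 17 = 3
  12^6 mod 17 = (3 * 12) mod 17 = 2
  12^7 mod 17 = (2 * 12) mod 17 = 7
  12^8 mod 17 = (7 * 12) mod 17 = 16
  12^9 mod 17 = (16 * 12) mod 17 = 5
  12^10 mod 17 = (5 * 12) mod 17 = 9
Step 2: Result = 9.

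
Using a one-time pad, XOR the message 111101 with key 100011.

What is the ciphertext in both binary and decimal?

Step 1: Write out the XOR operation bit by bit:
  Message: 111101
  Key:     100011
  XOR:     011110
Step 2: Convert to decimal: 011110 = 30.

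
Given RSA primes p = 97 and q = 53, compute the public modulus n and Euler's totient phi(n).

Step 1: n = p * q = 97 * 53 = 5141.
Step 2: phi(n) = (p-1)(q-1) = 96 * 52 = 4992.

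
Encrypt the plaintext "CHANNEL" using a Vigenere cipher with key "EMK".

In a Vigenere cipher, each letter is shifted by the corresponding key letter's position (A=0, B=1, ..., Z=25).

Step 1: Repeat key to match plaintext length:
  Plaintext: CHANNEL
  Key:       EMKEMKE
Step 2: Encrypt each letter:
  C(2) + E(4) = (2+4) mod 26 = 6 = G
  H(7) + M(12) = (7+12) mod 26 = 19 = T
  A(0) + K(10) = (0+10) mod 26 = 10 = K
  N(13) + E(4) = (13+4) mod 26 = 17 = R
  N(13) + M(12) = (13+12) mod 26 = 25 = Z
  E(4) + K(10) = (4+10) mod 26 = 14 = O
  L(11) + E(4) = (11+4) mod 26 = 15 = P
Ciphertext: GTKRZOP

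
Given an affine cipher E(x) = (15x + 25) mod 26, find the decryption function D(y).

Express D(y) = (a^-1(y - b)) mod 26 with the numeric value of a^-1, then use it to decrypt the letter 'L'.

Step 1: Find a^-1, the modular inverse of 15 mod 26.
Step 2: We need 15 * a^-1 = 1 (mod 26).
Step 3: 15 * 7 = 105 = 4 * 26 + 1, so a^-1 = 7.
Step 4: D(y) = 7(y - 25) mod 26.
Step 5: Apply to 'L' (y = 11): D(11) = 7 * (11 - 25) mod 26 = 7 * -14 mod 26 = 6 -> 'G'.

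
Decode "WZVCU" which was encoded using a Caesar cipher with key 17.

Step 1: Reverse the shift by subtracting 17 from each letter position.
  W (position 22) -> position (22-17) mod 26 = 5 -> F
  Z (position 25) -> position (25-17) mod 26 = 8 -> I
  V (position 21) -> position (21-17) mod 26 = 4 -> E
  C (position 2) -> position (2-17) mod 26 = 11 -> L
  U (position 20) -> position (20-17) mod 26 = 3 -> D
Decrypted message: FIELD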